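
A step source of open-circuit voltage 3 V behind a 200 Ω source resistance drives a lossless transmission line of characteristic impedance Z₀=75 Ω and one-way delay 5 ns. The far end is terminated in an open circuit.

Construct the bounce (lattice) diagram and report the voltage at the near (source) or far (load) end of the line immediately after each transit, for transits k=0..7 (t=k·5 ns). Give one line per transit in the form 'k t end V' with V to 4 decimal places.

Γ_L=1.000000, Γ_S=0.454545; launch V₁=3·75/275=0.818182
k=0 src: V=0.8182
k=1 load: inc=0.818182, refl=0.818182·1.000000=0.8182; V=0.000000+0.818182+0.818182=1.6364
k=2 src: inc=0.818182, refl=0.818182·0.454545=0.3719; V=0.818182+0.818182+0.371901=2.0083
k=3 load: inc=0.371901, refl=0.371901·1.000000=0.3719; V=1.636364+0.371901+0.371901=2.3802
k=4 src: inc=0.371901, refl=0.371901·0.454545=0.1690; V=2.008264+0.371901+0.169046=2.5492
k=5 load: inc=0.169046, refl=0.169046·1.000000=0.1690; V=2.380165+0.169046+0.169046=2.7183
k=6 src: inc=0.169046, refl=0.169046·0.454545=0.0768; V=2.549211+0.169046+0.076839=2.7951
k=7 load: inc=0.076839, refl=0.076839·1.000000=0.0768; V=2.718257+0.076839+0.076839=2.8719

0 0 source 0.8182
1 5 load 1.6364
2 10 source 2.0083
3 15 load 2.3802
4 20 source 2.5492
5 25 load 2.7183
6 30 source 2.7951
7 35 load 2.8719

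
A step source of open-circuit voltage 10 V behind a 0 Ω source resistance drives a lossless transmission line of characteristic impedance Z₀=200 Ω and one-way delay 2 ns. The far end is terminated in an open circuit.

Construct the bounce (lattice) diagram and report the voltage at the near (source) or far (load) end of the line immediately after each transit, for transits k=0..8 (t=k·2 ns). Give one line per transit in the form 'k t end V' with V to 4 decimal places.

Γ_L=1.000000, Γ_S=-1.000000; launch V₁=10·200/200=10.000000
k=0 src: V=10.0000
k=1 load: inc=10.000000, refl=10.000000·1.000000=10.0000; V=0.000000+10.000000+10.000000=20.0000
k=2 src: inc=10.000000, refl=10.000000·-1.000000=-10.0000; V=10.000000+10.000000+-10.000000=10.0000
k=3 load: inc=-10.000000, refl=-10.000000·1.000000=-10.0000; V=20.000000+-10.000000+-10.000000=0.0000
k=4 src: inc=-10.000000, refl=-10.000000·-1.000000=10.0000; V=10.000000+-10.000000+10.000000=10.0000
k=5 load: inc=10.000000, refl=10.000000·1.000000=10.0000; V=0.000000+10.000000+10.000000=20.0000
k=6 src: inc=10.000000, refl=10.000000·-1.000000=-10.0000; V=10.000000+10.000000+-10.000000=10.0000
k=7 load: inc=-10.000000, refl=-10.000000·1.000000=-10.0000; V=20.000000+-10.000000+-10.000000=0.0000
k=8 src: inc=-10.000000, refl=-10.000000·-1.000000=10.0000; V=10.000000+-10.000000+10.000000=10.0000

0 0 source 10.0000
1 2 load 20.0000
2 4 source 10.0000
3 6 load 0.0000
4 8 source 10.0000
5 10 load 20.0000
6 12 source 10.0000
7 14 load 0.0000
8 16 source 10.0000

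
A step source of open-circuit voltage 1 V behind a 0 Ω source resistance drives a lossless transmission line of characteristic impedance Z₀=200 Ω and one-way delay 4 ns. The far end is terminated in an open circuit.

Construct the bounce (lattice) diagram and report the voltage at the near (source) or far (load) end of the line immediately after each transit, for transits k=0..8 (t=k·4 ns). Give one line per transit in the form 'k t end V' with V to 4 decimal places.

Γ_L=1.000000, Γ_S=-1.000000; launch V₁=1·200/200=1.000000
k=0 src: V=1.0000
k=1 load: inc=1.000000, refl=1.000000·1.000000=1.0000; V=0.000000+1.000000+1.000000=2.0000
k=2 src: inc=1.000000, refl=1.000000·-1.000000=-1.0000; V=1.000000+1.000000+-1.000000=1.0000
k=3 load: inc=-1.000000, refl=-1.000000·1.000000=-1.0000; V=2.000000+-1.000000+-1.000000=0.0000
k=4 src: inc=-1.000000, refl=-1.000000·-1.000000=1.0000; V=1.000000+-1.000000+1.000000=1.0000
k=5 load: inc=1.000000, refl=1.000000·1.000000=1.0000; V=0.000000+1.000000+1.000000=2.0000
k=6 src: inc=1.000000, refl=1.000000·-1.000000=-1.0000; V=1.000000+1.000000+-1.000000=1.0000
k=7 load: inc=-1.000000, refl=-1.000000·1.000000=-1.0000; V=2.000000+-1.000000+-1.000000=0.0000
k=8 src: inc=-1.000000, refl=-1.000000·-1.000000=1.0000; V=1.000000+-1.000000+1.000000=1.0000

0 0 source 1.0000
1 4 load 2.0000
2 8 source 1.0000
3 12 load 0.0000
4 16 source 1.0000
5 20 load 2.0000
6 24 source 1.0000
7 28 load 0.0000
8 32 source 1.0000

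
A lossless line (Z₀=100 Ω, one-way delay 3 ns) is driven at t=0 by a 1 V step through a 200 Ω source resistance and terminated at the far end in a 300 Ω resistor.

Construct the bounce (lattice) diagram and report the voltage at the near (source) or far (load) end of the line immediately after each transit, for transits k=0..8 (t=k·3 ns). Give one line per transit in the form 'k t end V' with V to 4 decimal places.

Γ_L=0.500000, Γ_S=0.333333; launch V₁=1·100/300=0.333333
k=0 src: V=0.3333
k=1 load: inc=0.333333, refl=0.333333·0.500000=0.1667; V=0.000000+0.333333+0.166667=0.5000
k=2 src: inc=0.166667, refl=0.166667·0.333333=0.0556; V=0.333333+0.166667+0.055556=0.5556
k=3 load: inc=0.055556, refl=0.055556·0.500000=0.0278; V=0.500000+0.055556+0.027778=0.5833
k=4 src: inc=0.027778, refl=0.027778·0.333333=0.0093; V=0.555556+0.027778+0.009259=0.5926
k=5 load: inc=0.009259, refl=0.009259·0.500000=0.0046; V=0.583333+0.009259+0.004630=0.5972
k=6 src: inc=0.004630, refl=0.004630·0.333333=0.0015; V=0.592593+0.004630+0.001543=0.5988
k=7 load: inc=0.001543, refl=0.001543·0.500000=0.0008; V=0.597222+0.001543+0.000772=0.5995
k=8 src: inc=0.000772, refl=0.000772·0.333333=0.0003; V=0.598765+0.000772+0.000257=0.5998

0 0 source 0.3333
1 3 load 0.5000
2 6 source 0.5556
3 9 load 0.5833
4 12 source 0.5926
5 15 load 0.5972
6 18 source 0.5988
7 21 load 0.5995
8 24 source 0.5998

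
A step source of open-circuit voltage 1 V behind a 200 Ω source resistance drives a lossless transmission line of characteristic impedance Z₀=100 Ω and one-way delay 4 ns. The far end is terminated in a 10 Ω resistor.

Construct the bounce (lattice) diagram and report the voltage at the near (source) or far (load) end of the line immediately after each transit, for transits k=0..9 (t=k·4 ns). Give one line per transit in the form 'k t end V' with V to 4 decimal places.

0 0 source 0.3333
1 4 load 0.0606
2 8 source -0.0303
3 12 load 0.0441
4 16 source 0.0689
5 20 load 0.0486
6 24 source 0.0418
7 28 load 0.0474
8 32 source 0.0492
9 36 load 0.0477

Γ_L=-0.818182, Γ_S=0.333333; launch V₁=1·100/300=0.333333
k=0 src: V=0.3333
k=1 load: inc=0.333333, refl=0.333333·-0.818182=-0.2727; V=0.000000+0.333333+-0.272727=0.0606
k=2 src: inc=-0.272727, refl=-0.272727·0.333333=-0.0909; V=0.333333+-0.272727+-0.090909=-0.0303
k=3 load: inc=-0.090909, refl=-0.090909·-0.818182=0.0744; V=0.060606+-0.090909+0.074380=0.0441
k=4 src: inc=0.074380, refl=0.074380·0.333333=0.0248; V=-0.030303+0.074380+0.024793=0.0689
k=5 load: inc=0.024793, refl=0.024793·-0.818182=-0.0203; V=0.044077+0.024793+-0.020285=0.0486
k=6 src: inc=-0.020285, refl=-0.020285·0.333333=-0.0068; V=0.068871+-0.020285+-0.006762=0.0418
k=7 load: inc=-0.006762, refl=-0.006762·-0.818182=0.0055; V=0.048585+-0.006762+0.005532=0.0474
k=8 src: inc=0.005532, refl=0.005532·0.333333=0.0018; V=0.041823+0.005532+0.001844=0.0492
k=9 load: inc=0.001844, refl=0.001844·-0.818182=-0.0015; V=0.047356+0.001844+-0.001509=0.0477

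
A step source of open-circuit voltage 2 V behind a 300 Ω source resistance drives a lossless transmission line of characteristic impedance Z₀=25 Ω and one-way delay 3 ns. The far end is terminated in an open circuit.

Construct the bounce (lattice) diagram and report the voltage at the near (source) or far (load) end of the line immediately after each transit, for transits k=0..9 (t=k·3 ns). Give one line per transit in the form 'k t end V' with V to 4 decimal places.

0 0 source 0.1538
1 3 load 0.3077
2 6 source 0.4379
3 9 load 0.5680
4 12 source 0.6782
5 15 load 0.7883
6 18 source 0.8816
7 21 load 0.9748
8 24 source 1.0536
9 27 load 1.1325

Γ_L=1.000000, Γ_S=0.846154; launch V₁=2·25/325=0.153846
k=0 src: V=0.1538
k=1 load: inc=0.153846, refl=0.153846·1.000000=0.1538; V=0.000000+0.153846+0.153846=0.3077
k=2 src: inc=0.153846, refl=0.153846·0.846154=0.1302; V=0.153846+0.153846+0.130178=0.4379
k=3 load: inc=0.130178, refl=0.130178·1.000000=0.1302; V=0.307692+0.130178+0.130178=0.5680
k=4 src: inc=0.130178, refl=0.130178·0.846154=0.1102; V=0.437870+0.130178+0.110150=0.6782
k=5 load: inc=0.110150, refl=0.110150·1.000000=0.1102; V=0.568047+0.110150+0.110150=0.7883
k=6 src: inc=0.110150, refl=0.110150·0.846154=0.0932; V=0.678198+0.110150+0.093204=0.8816
k=7 load: inc=0.093204, refl=0.093204·1.000000=0.0932; V=0.788348+0.093204+0.093204=0.9748
k=8 src: inc=0.093204, refl=0.093204·0.846154=0.0789; V=0.881552+0.093204+0.078865=1.0536
k=9 load: inc=0.078865, refl=0.078865·1.000000=0.0789; V=0.974756+0.078865+0.078865=1.1325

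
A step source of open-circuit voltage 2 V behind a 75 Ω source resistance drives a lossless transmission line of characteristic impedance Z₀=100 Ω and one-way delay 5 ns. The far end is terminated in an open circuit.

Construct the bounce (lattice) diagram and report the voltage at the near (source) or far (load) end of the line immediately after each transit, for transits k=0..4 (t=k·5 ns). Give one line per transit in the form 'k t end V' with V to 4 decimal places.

0 0 source 1.1429
1 5 load 2.2857
2 10 source 2.1224
3 15 load 1.9592
4 20 source 1.9825

Γ_L=1.000000, Γ_S=-0.142857; launch V₁=2·100/175=1.142857
k=0 src: V=1.1429
k=1 load: inc=1.142857, refl=1.142857·1.000000=1.1429; V=0.000000+1.142857+1.142857=2.2857
k=2 src: inc=1.142857, refl=1.142857·-0.142857=-0.1633; V=1.142857+1.142857+-0.163265=2.1224
k=3 load: inc=-0.163265, refl=-0.163265·1.000000=-0.1633; V=2.285714+-0.163265+-0.163265=1.9592
k=4 src: inc=-0.163265, refl=-0.163265·-0.142857=0.0233; V=2.122449+-0.163265+0.023324=1.9825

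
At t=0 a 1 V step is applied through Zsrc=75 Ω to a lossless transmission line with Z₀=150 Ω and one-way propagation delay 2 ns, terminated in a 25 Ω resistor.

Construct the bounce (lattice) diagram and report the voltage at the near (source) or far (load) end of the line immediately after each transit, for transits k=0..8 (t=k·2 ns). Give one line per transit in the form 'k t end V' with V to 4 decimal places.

Γ_L=-0.714286, Γ_S=-0.333333; launch V₁=1·150/225=0.666667
k=0 src: V=0.6667
k=1 load: inc=0.666667, refl=0.666667·-0.714286=-0.4762; V=0.000000+0.666667+-0.476190=0.1905
k=2 src: inc=-0.476190, refl=-0.476190·-0.333333=0.1587; V=0.666667+-0.476190+0.158730=0.3492
k=3 load: inc=0.158730, refl=0.158730·-0.714286=-0.1134; V=0.190476+0.158730+-0.113379=0.2358
k=4 src: inc=-0.113379, refl=-0.113379·-0.333333=0.0378; V=0.349206+-0.113379+0.037793=0.2736
k=5 load: inc=0.037793, refl=0.037793·-0.714286=-0.0270; V=0.235828+0.037793+-0.026995=0.2466
k=6 src: inc=-0.026995, refl=-0.026995·-0.333333=0.0090; V=0.273621+-0.026995+0.008998=0.2556
k=7 load: inc=0.008998, refl=0.008998·-0.714286=-0.0064; V=0.246626+0.008998+-0.006427=0.2492
k=8 src: inc=-0.006427, refl=-0.006427·-0.333333=0.0021; V=0.255624+-0.006427+0.002142=0.2513

0 0 source 0.6667
1 2 load 0.1905
2 4 source 0.3492
3 6 load 0.2358
4 8 source 0.2736
5 10 load 0.2466
6 12 source 0.2556
7 14 load 0.2492
8 16 source 0.2513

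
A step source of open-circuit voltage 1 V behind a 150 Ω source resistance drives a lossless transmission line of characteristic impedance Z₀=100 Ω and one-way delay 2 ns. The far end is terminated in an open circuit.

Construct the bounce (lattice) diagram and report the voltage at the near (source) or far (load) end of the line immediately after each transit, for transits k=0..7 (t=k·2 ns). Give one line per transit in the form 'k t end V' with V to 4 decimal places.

0 0 source 0.4000
1 2 load 0.8000
2 4 source 0.8800
3 6 load 0.9600
4 8 source 0.9760
5 10 load 0.9920
6 12 source 0.9952
7 14 load 0.9984

Γ_L=1.000000, Γ_S=0.200000; launch V₁=1·100/250=0.400000
k=0 src: V=0.4000
k=1 load: inc=0.400000, refl=0.400000·1.000000=0.4000; V=0.000000+0.400000+0.400000=0.8000
k=2 src: inc=0.400000, refl=0.400000·0.200000=0.0800; V=0.400000+0.400000+0.080000=0.8800
k=3 load: inc=0.080000, refl=0.080000·1.000000=0.0800; V=0.800000+0.080000+0.080000=0.9600
k=4 src: inc=0.080000, refl=0.080000·0.200000=0.0160; V=0.880000+0.080000+0.016000=0.9760
k=5 load: inc=0.016000, refl=0.016000·1.000000=0.0160; V=0.960000+0.016000+0.016000=0.9920
k=6 src: inc=0.016000, refl=0.016000·0.200000=0.0032; V=0.976000+0.016000+0.003200=0.9952
k=7 load: inc=0.003200, refl=0.003200·1.000000=0.0032; V=0.992000+0.003200+0.003200=0.9984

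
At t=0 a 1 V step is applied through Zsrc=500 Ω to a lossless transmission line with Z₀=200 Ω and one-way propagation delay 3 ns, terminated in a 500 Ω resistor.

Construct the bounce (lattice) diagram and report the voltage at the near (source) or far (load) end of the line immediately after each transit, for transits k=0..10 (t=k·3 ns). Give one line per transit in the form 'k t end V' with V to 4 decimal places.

0 0 source 0.2857
1 3 load 0.4082
2 6 source 0.4606
3 9 load 0.4831
4 12 source 0.4928
5 15 load 0.4969
6 18 source 0.4987
7 21 load 0.4994
8 24 source 0.4998
9 27 load 0.4999
10 30 source 0.5000

Γ_L=0.428571, Γ_S=0.428571; launch V₁=1·200/700=0.285714
k=0 src: V=0.2857
k=1 load: inc=0.285714, refl=0.285714·0.428571=0.1224; V=0.000000+0.285714+0.122449=0.4082
k=2 src: inc=0.122449, refl=0.122449·0.428571=0.0525; V=0.285714+0.122449+0.052478=0.4606
k=3 load: inc=0.052478, refl=0.052478·0.428571=0.0225; V=0.408163+0.052478+0.022491=0.4831
k=4 src: inc=0.022491, refl=0.022491·0.428571=0.0096; V=0.460641+0.022491+0.009639=0.4928
k=5 load: inc=0.009639, refl=0.009639·0.428571=0.0041; V=0.483132+0.009639+0.004131=0.4969
k=6 src: inc=0.004131, refl=0.004131·0.428571=0.0018; V=0.492771+0.004131+0.001770=0.4987
k=7 load: inc=0.001770, refl=0.001770·0.428571=0.0008; V=0.496902+0.001770+0.000759=0.4994
k=8 src: inc=0.000759, refl=0.000759·0.428571=0.0003; V=0.498672+0.000759+0.000325=0.4998
k=9 load: inc=0.000325, refl=0.000325·0.428571=0.0001; V=0.499431+0.000325+0.000139=0.4999
k=10 src: inc=0.000139, refl=0.000139·0.428571=0.0001; V=0.499756+0.000139+0.000060=0.5000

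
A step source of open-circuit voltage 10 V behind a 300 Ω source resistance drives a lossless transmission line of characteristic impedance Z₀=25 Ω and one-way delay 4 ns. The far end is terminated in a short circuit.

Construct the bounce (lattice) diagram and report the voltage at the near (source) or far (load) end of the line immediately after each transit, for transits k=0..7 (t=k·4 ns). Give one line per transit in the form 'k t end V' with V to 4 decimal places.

0 0 source 0.7692
1 4 load 0.0000
2 8 source -0.6509
3 12 load 0.0000
4 16 source 0.5508
5 20 load 0.0000
6 24 source -0.4660
7 28 load 0.0000

Γ_L=-1.000000, Γ_S=0.846154; launch V₁=10·25/325=0.769231
k=0 src: V=0.7692
k=1 load: inc=0.769231, refl=0.769231·-1.000000=-0.7692; V=0.000000+0.769231+-0.769231=0.0000
k=2 src: inc=-0.769231, refl=-0.769231·0.846154=-0.6509; V=0.769231+-0.769231+-0.650888=-0.6509
k=3 load: inc=-0.650888, refl=-0.650888·-1.000000=0.6509; V=0.000000+-0.650888+0.650888=0.0000
k=4 src: inc=0.650888, refl=0.650888·0.846154=0.5508; V=-0.650888+0.650888+0.550751=0.5508
k=5 load: inc=0.550751, refl=0.550751·-1.000000=-0.5508; V=0.000000+0.550751+-0.550751=0.0000
k=6 src: inc=-0.550751, refl=-0.550751·0.846154=-0.4660; V=0.550751+-0.550751+-0.466020=-0.4660
k=7 load: inc=-0.466020, refl=-0.466020·-1.000000=0.4660; V=0.000000+-0.466020+0.466020=0.0000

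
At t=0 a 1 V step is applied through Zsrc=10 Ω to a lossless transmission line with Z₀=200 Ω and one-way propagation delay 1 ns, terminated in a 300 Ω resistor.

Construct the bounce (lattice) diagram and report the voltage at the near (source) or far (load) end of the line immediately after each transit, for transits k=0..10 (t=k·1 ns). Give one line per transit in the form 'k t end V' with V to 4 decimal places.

0 0 source 0.9524
1 1 load 1.1429
2 2 source 0.9705
3 3 load 0.9361
4 4 source 0.9672
5 5 load 0.9735
6 6 source 0.9678
7 7 load 0.9667
8 8 source 0.9677
9 9 load 0.9679
10 10 source 0.9677

Γ_L=0.200000, Γ_S=-0.904762; launch V₁=1·200/210=0.952381
k=0 src: V=0.9524
k=1 load: inc=0.952381, refl=0.952381·0.200000=0.1905; V=0.000000+0.952381+0.190476=1.1429
k=2 src: inc=0.190476, refl=0.190476·-0.904762=-0.1723; V=0.952381+0.190476+-0.172336=0.9705
k=3 load: inc=-0.172336, refl=-0.172336·0.200000=-0.0345; V=1.142857+-0.172336+-0.034467=0.9361
k=4 src: inc=-0.034467, refl=-0.034467·-0.904762=0.0312; V=0.970522+-0.034467+0.031185=0.9672
k=5 load: inc=0.031185, refl=0.031185·0.200000=0.0062; V=0.936054+0.031185+0.006237=0.9735
k=6 src: inc=0.006237, refl=0.006237·-0.904762=-0.0056; V=0.967239+0.006237+-0.005643=0.9678
k=7 load: inc=-0.005643, refl=-0.005643·0.200000=-0.0011; V=0.973476+-0.005643+-0.001129=0.9667
k=8 src: inc=-0.001129, refl=-0.001129·-0.904762=0.0010; V=0.967833+-0.001129+0.001021=0.9677
k=9 load: inc=0.001021, refl=0.001021·0.200000=0.0002; V=0.966704+0.001021+0.000204=0.9679
k=10 src: inc=0.000204, refl=0.000204·-0.904762=-0.0002; V=0.967725+0.000204+-0.000185=0.9677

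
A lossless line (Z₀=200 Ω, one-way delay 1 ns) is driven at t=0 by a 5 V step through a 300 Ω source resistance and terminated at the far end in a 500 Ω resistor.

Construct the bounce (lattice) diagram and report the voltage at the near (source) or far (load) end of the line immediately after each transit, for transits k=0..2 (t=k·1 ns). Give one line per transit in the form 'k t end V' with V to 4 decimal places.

Γ_L=0.428571, Γ_S=0.200000; launch V₁=5·200/500=2.000000
k=0 src: V=2.0000
k=1 load: inc=2.000000, refl=2.000000·0.428571=0.8571; V=0.000000+2.000000+0.857143=2.8571
k=2 src: inc=0.857143, refl=0.857143·0.200000=0.1714; V=2.000000+0.857143+0.171429=3.0286

0 0 source 2.0000
1 1 load 2.8571
2 2 source 3.0286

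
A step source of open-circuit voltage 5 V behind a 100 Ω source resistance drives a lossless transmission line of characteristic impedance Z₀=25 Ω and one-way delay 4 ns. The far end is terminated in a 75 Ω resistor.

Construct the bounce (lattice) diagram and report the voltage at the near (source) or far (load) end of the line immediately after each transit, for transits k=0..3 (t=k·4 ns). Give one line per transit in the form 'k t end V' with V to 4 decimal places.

0 0 source 1.0000
1 4 load 1.5000
2 8 source 1.8000
3 12 load 1.9500

Γ_L=0.500000, Γ_S=0.600000; launch V₁=5·25/125=1.000000
k=0 src: V=1.0000
k=1 load: inc=1.000000, refl=1.000000·0.500000=0.5000; V=0.000000+1.000000+0.500000=1.5000
k=2 src: inc=0.500000, refl=0.500000·0.600000=0.3000; V=1.000000+0.500000+0.300000=1.8000
k=3 load: inc=0.300000, refl=0.300000·0.500000=0.1500; V=1.500000+0.300000+0.150000=1.9500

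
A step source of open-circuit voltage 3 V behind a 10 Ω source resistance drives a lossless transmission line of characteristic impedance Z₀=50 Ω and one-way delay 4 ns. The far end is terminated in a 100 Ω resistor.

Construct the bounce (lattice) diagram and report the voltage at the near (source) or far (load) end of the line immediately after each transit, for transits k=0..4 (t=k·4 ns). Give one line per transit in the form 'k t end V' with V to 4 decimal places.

0 0 source 2.5000
1 4 load 3.3333
2 8 source 2.7778
3 12 load 2.5926
4 16 source 2.7160

Γ_L=0.333333, Γ_S=-0.666667; launch V₁=3·50/60=2.500000
k=0 src: V=2.5000
k=1 load: inc=2.500000, refl=2.500000·0.333333=0.8333; V=0.000000+2.500000+0.833333=3.3333
k=2 src: inc=0.833333, refl=0.833333·-0.666667=-0.5556; V=2.500000+0.833333+-0.555556=2.7778
k=3 load: inc=-0.555556, refl=-0.555556·0.333333=-0.1852; V=3.333333+-0.555556+-0.185185=2.5926
k=4 src: inc=-0.185185, refl=-0.185185·-0.666667=0.1235; V=2.777778+-0.185185+0.123457=2.7160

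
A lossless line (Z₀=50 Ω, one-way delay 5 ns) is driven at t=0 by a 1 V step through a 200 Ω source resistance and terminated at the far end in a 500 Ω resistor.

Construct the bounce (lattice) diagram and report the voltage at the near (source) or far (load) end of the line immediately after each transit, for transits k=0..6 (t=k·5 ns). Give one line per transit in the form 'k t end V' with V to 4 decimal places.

0 0 source 0.2000
1 5 load 0.3636
2 10 source 0.4618
3 15 load 0.5421
4 20 source 0.5903
5 25 load 0.6298
6 30 source 0.6534

Γ_L=0.818182, Γ_S=0.600000; launch V₁=1·50/250=0.200000
k=0 src: V=0.2000
k=1 load: inc=0.200000, refl=0.200000·0.818182=0.1636; V=0.000000+0.200000+0.163636=0.3636
k=2 src: inc=0.163636, refl=0.163636·0.600000=0.0982; V=0.200000+0.163636+0.098182=0.4618
k=3 load: inc=0.098182, refl=0.098182·0.818182=0.0803; V=0.363636+0.098182+0.080331=0.5421
k=4 src: inc=0.080331, refl=0.080331·0.600000=0.0482; V=0.461818+0.080331+0.048198=0.5903
k=5 load: inc=0.048198, refl=0.048198·0.818182=0.0394; V=0.542149+0.048198+0.039435=0.6298
k=6 src: inc=0.039435, refl=0.039435·0.600000=0.0237; V=0.590347+0.039435+0.023661=0.6534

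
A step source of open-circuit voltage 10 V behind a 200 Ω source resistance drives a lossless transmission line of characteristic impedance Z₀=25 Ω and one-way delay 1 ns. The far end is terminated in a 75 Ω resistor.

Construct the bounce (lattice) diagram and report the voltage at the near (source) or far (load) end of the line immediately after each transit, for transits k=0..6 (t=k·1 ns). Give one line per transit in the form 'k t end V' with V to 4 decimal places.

Γ_L=0.500000, Γ_S=0.777778; launch V₁=10·25/225=1.111111
k=0 src: V=1.1111
k=1 load: inc=1.111111, refl=1.111111·0.500000=0.5556; V=0.000000+1.111111+0.555556=1.6667
k=2 src: inc=0.555556, refl=0.555556·0.777778=0.4321; V=1.111111+0.555556+0.432099=2.0988
k=3 load: inc=0.432099, refl=0.432099·0.500000=0.2160; V=1.666667+0.432099+0.216049=2.3148
k=4 src: inc=0.216049, refl=0.216049·0.777778=0.1680; V=2.098765+0.216049+0.168038=2.4829
k=5 load: inc=0.168038, refl=0.168038·0.500000=0.0840; V=2.314815+0.168038+0.084019=2.5669
k=6 src: inc=0.084019, refl=0.084019·0.777778=0.0653; V=2.482853+0.084019+0.065348=2.6322

0 0 source 1.1111
1 1 load 1.6667
2 2 source 2.0988
3 3 load 2.3148
4 4 source 2.4829
5 5 load 2.5669
6 6 source 2.6322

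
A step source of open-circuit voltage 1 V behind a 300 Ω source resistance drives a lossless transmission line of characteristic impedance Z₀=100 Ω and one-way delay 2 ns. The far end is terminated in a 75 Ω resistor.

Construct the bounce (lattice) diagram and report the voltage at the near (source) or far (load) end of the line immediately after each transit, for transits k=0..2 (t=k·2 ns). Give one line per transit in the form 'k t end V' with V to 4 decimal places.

Γ_L=-0.142857, Γ_S=0.500000; launch V₁=1·100/400=0.250000
k=0 src: V=0.2500
k=1 load: inc=0.250000, refl=0.250000·-0.142857=-0.0357; V=0.000000+0.250000+-0.035714=0.2143
k=2 src: inc=-0.035714, refl=-0.035714·0.500000=-0.0179; V=0.250000+-0.035714+-0.017857=0.1964

0 0 source 0.2500
1 2 load 0.2143
2 4 source 0.1964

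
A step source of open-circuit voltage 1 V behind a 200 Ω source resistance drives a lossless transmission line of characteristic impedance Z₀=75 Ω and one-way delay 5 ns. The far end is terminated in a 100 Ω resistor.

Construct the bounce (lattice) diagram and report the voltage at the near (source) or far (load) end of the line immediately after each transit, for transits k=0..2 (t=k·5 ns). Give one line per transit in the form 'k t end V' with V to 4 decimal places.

0 0 source 0.2727
1 5 load 0.3117
2 10 source 0.3294

Γ_L=0.142857, Γ_S=0.454545; launch V₁=1·75/275=0.272727
k=0 src: V=0.2727
k=1 load: inc=0.272727, refl=0.272727·0.142857=0.0390; V=0.000000+0.272727+0.038961=0.3117
k=2 src: inc=0.038961, refl=0.038961·0.454545=0.0177; V=0.272727+0.038961+0.017710=0.3294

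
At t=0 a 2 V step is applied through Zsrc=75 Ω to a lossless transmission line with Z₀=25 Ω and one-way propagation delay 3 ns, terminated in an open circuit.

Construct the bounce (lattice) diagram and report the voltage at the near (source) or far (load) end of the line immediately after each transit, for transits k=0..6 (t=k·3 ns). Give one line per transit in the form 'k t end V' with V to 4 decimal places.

0 0 source 0.5000
1 3 load 1.0000
2 6 source 1.2500
3 9 load 1.5000
4 12 source 1.6250
5 15 load 1.7500
6 18 source 1.8125

Γ_L=1.000000, Γ_S=0.500000; launch V₁=2·25/100=0.500000
k=0 src: V=0.5000
k=1 load: inc=0.500000, refl=0.500000·1.000000=0.5000; V=0.000000+0.500000+0.500000=1.0000
k=2 src: inc=0.500000, refl=0.500000·0.500000=0.2500; V=0.500000+0.500000+0.250000=1.2500
k=3 load: inc=0.250000, refl=0.250000·1.000000=0.2500; V=1.000000+0.250000+0.250000=1.5000
k=4 src: inc=0.250000, refl=0.250000·0.500000=0.1250; V=1.250000+0.250000+0.125000=1.6250
k=5 load: inc=0.125000, refl=0.125000·1.000000=0.1250; V=1.500000+0.125000+0.125000=1.7500
k=6 src: inc=0.125000, refl=0.125000·0.500000=0.0625; V=1.625000+0.125000+0.062500=1.8125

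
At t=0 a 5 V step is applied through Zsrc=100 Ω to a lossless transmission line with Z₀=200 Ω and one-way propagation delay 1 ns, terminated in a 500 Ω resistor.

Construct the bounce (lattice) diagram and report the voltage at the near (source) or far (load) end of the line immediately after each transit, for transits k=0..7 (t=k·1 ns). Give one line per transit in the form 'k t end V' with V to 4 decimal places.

Γ_L=0.428571, Γ_S=-0.333333; launch V₁=5·200/300=3.333333
k=0 src: V=3.3333
k=1 load: inc=3.333333, refl=3.333333·0.428571=1.4286; V=0.000000+3.333333+1.428571=4.7619
k=2 src: inc=1.428571, refl=1.428571·-0.333333=-0.4762; V=3.333333+1.428571+-0.476190=4.2857
k=3 load: inc=-0.476190, refl=-0.476190·0.428571=-0.2041; V=4.761905+-0.476190+-0.204082=4.0816
k=4 src: inc=-0.204082, refl=-0.204082·-0.333333=0.0680; V=4.285714+-0.204082+0.068027=4.1497
k=5 load: inc=0.068027, refl=0.068027·0.428571=0.0292; V=4.081633+0.068027+0.029155=4.1788
k=6 src: inc=0.029155, refl=0.029155·-0.333333=-0.0097; V=4.149660+0.029155+-0.009718=4.1691
k=7 load: inc=-0.009718, refl=-0.009718·0.428571=-0.0042; V=4.178814+-0.009718+-0.004165=4.1649

0 0 source 3.3333
1 1 load 4.7619
2 2 source 4.2857
3 3 load 4.0816
4 4 source 4.1497
5 5 load 4.1788
6 6 source 4.1691
7 7 load 4.1649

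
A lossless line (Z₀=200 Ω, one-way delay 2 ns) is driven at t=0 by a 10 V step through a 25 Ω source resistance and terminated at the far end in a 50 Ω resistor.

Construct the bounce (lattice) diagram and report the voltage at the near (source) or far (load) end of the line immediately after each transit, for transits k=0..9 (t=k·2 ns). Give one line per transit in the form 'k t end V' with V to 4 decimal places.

0 0 source 8.8889
1 2 load 3.5556
2 4 source 7.7037
3 6 load 5.2148
4 8 source 7.1506
5 10 load 5.9891
6 12 source 6.8925
7 14 load 6.3505
8 16 source 6.7721
9 18 load 6.5191

Γ_L=-0.600000, Γ_S=-0.777778; launch V₁=10·200/225=8.888889
k=0 src: V=8.8889
k=1 load: inc=8.888889, refl=8.888889·-0.600000=-5.3333; V=0.000000+8.888889+-5.333333=3.5556
k=2 src: inc=-5.333333, refl=-5.333333·-0.777778=4.1481; V=8.888889+-5.333333+4.148148=7.7037
k=3 load: inc=4.148148, refl=4.148148·-0.600000=-2.4889; V=3.555556+4.148148+-2.488889=5.2148
k=4 src: inc=-2.488889, refl=-2.488889·-0.777778=1.9358; V=7.703704+-2.488889+1.935802=7.1506
k=5 load: inc=1.935802, refl=1.935802·-0.600000=-1.1615; V=5.214815+1.935802+-1.161481=5.9891
k=6 src: inc=-1.161481, refl=-1.161481·-0.777778=0.9034; V=7.150617+-1.161481+0.903374=6.8925
k=7 load: inc=0.903374, refl=0.903374·-0.600000=-0.5420; V=5.989136+0.903374+-0.542025=6.3505
k=8 src: inc=-0.542025, refl=-0.542025·-0.777778=0.4216; V=6.892510+-0.542025+0.421575=6.7721
k=9 load: inc=0.421575, refl=0.421575·-0.600000=-0.2529; V=6.350486+0.421575+-0.252945=6.5191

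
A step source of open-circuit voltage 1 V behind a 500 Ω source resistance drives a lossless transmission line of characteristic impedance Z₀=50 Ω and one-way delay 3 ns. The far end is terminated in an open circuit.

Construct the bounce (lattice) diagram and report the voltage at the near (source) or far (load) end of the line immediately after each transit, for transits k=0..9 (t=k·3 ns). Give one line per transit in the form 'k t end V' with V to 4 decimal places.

Γ_L=1.000000, Γ_S=0.818182; launch V₁=1·50/550=0.090909
k=0 src: V=0.0909
k=1 load: inc=0.090909, refl=0.090909·1.000000=0.0909; V=0.000000+0.090909+0.090909=0.1818
k=2 src: inc=0.090909, refl=0.090909·0.818182=0.0744; V=0.090909+0.090909+0.074380=0.2562
k=3 load: inc=0.074380, refl=0.074380·1.000000=0.0744; V=0.181818+0.074380+0.074380=0.3306
k=4 src: inc=0.074380, refl=0.074380·0.818182=0.0609; V=0.256198+0.074380+0.060856=0.3914
k=5 load: inc=0.060856, refl=0.060856·1.000000=0.0609; V=0.330579+0.060856+0.060856=0.4523
k=6 src: inc=0.060856, refl=0.060856·0.818182=0.0498; V=0.391435+0.060856+0.049792=0.5021
k=7 load: inc=0.049792, refl=0.049792·1.000000=0.0498; V=0.452292+0.049792+0.049792=0.5519
k=8 src: inc=0.049792, refl=0.049792·0.818182=0.0407; V=0.502083+0.049792+0.040739=0.5926
k=9 load: inc=0.040739, refl=0.040739·1.000000=0.0407; V=0.551875+0.040739+0.040739=0.6334

0 0 source 0.0909
1 3 load 0.1818
2 6 source 0.2562
3 9 load 0.3306
4 12 source 0.3914
5 15 load 0.4523
6 18 source 0.5021
7 21 load 0.5519
8 24 source 0.5926
9 27 load 0.6334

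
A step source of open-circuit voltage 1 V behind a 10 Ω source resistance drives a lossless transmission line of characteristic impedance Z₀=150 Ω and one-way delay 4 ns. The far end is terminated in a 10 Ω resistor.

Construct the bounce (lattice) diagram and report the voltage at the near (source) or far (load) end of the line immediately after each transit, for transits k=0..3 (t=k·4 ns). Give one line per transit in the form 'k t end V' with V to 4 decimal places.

0 0 source 0.9375
1 4 load 0.1172
2 8 source 0.8350
3 12 load 0.2069

Γ_L=-0.875000, Γ_S=-0.875000; launch V₁=1·150/160=0.937500
k=0 src: V=0.9375
k=1 load: inc=0.937500, refl=0.937500·-0.875000=-0.8203; V=0.000000+0.937500+-0.820312=0.1172
k=2 src: inc=-0.820312, refl=-0.820312·-0.875000=0.7178; V=0.937500+-0.820312+0.717773=0.8350
k=3 load: inc=0.717773, refl=0.717773·-0.875000=-0.6281; V=0.117188+0.717773+-0.628052=0.2069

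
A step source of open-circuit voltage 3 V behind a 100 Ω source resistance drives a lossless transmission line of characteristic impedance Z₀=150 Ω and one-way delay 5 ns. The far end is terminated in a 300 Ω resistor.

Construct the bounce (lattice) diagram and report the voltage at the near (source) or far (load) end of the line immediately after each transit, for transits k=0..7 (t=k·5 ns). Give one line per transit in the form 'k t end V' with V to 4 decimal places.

0 0 source 1.8000
1 5 load 2.4000
2 10 source 2.2800
3 15 load 2.2400
4 20 source 2.2480
5 25 load 2.2507
6 30 source 2.2501
7 35 load 2.2500

Γ_L=0.333333, Γ_S=-0.200000; launch V₁=3·150/250=1.800000
k=0 src: V=1.8000
k=1 load: inc=1.800000, refl=1.800000·0.333333=0.6000; V=0.000000+1.800000+0.600000=2.4000
k=2 src: inc=0.600000, refl=0.600000·-0.200000=-0.1200; V=1.800000+0.600000+-0.120000=2.2800
k=3 load: inc=-0.120000, refl=-0.120000·0.333333=-0.0400; V=2.400000+-0.120000+-0.040000=2.2400
k=4 src: inc=-0.040000, refl=-0.040000·-0.200000=0.0080; V=2.280000+-0.040000+0.008000=2.2480
k=5 load: inc=0.008000, refl=0.008000·0.333333=0.0027; V=2.240000+0.008000+0.002667=2.2507
k=6 src: inc=0.002667, refl=0.002667·-0.200000=-0.0005; V=2.248000+0.002667+-0.000533=2.2501
k=7 load: inc=-0.000533, refl=-0.000533·0.333333=-0.0002; V=2.250667+-0.000533+-0.000178=2.2500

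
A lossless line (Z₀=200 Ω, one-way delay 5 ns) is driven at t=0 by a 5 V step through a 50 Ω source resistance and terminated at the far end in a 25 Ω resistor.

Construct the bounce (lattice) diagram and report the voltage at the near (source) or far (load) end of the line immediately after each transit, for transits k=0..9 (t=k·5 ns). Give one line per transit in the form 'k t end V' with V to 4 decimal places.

0 0 source 4.0000
1 5 load 0.8889
2 10 source 2.7556
3 15 load 1.3037
4 20 source 2.1748
5 25 load 1.4973
6 30 source 1.9038
7 35 load 1.5876
8 40 source 1.7773
9 45 load 1.6298

Γ_L=-0.777778, Γ_S=-0.600000; launch V₁=5·200/250=4.000000
k=0 src: V=4.0000
k=1 load: inc=4.000000, refl=4.000000·-0.777778=-3.1111; V=0.000000+4.000000+-3.111111=0.8889
k=2 src: inc=-3.111111, refl=-3.111111·-0.600000=1.8667; V=4.000000+-3.111111+1.866667=2.7556
k=3 load: inc=1.866667, refl=1.866667·-0.777778=-1.4519; V=0.888889+1.866667+-1.451852=1.3037
k=4 src: inc=-1.451852, refl=-1.451852·-0.600000=0.8711; V=2.755556+-1.451852+0.871111=2.1748
k=5 load: inc=0.871111, refl=0.871111·-0.777778=-0.6775; V=1.303704+0.871111+-0.677531=1.4973
k=6 src: inc=-0.677531, refl=-0.677531·-0.600000=0.4065; V=2.174815+-0.677531+0.406519=1.9038
k=7 load: inc=0.406519, refl=0.406519·-0.777778=-0.3162; V=1.497284+0.406519+-0.316181=1.5876
k=8 src: inc=-0.316181, refl=-0.316181·-0.600000=0.1897; V=1.903802+-0.316181+0.189709=1.7773
k=9 load: inc=0.189709, refl=0.189709·-0.777778=-0.1476; V=1.587621+0.189709+-0.147551=1.6298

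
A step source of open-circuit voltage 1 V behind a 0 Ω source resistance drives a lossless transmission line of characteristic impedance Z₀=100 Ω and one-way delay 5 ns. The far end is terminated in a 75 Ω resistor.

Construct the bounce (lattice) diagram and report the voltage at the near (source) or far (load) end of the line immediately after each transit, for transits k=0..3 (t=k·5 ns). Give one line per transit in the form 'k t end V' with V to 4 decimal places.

Γ_L=-0.142857, Γ_S=-1.000000; launch V₁=1·100/100=1.000000
k=0 src: V=1.0000
k=1 load: inc=1.000000, refl=1.000000·-0.142857=-0.1429; V=0.000000+1.000000+-0.142857=0.8571
k=2 src: inc=-0.142857, refl=-0.142857·-1.000000=0.1429; V=1.000000+-0.142857+0.142857=1.0000
k=3 load: inc=0.142857, refl=0.142857·-0.142857=-0.0204; V=0.857143+0.142857+-0.020408=0.9796

0 0 source 1.0000
1 5 load 0.8571
2 10 source 1.0000
3 15 load 0.9796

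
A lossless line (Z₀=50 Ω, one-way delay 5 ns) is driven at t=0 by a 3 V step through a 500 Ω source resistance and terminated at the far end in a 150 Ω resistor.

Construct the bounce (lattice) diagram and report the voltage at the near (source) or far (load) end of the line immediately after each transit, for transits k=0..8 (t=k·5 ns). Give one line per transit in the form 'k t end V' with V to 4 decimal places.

0 0 source 0.2727
1 5 load 0.4091
2 10 source 0.5207
3 15 load 0.5764
4 20 source 0.6221
5 25 load 0.6449
6 30 source 0.6636
7 35 load 0.6729
8 40 source 0.6806

Γ_L=0.500000, Γ_S=0.818182; launch V₁=3·50/550=0.272727
k=0 src: V=0.2727
k=1 load: inc=0.272727, refl=0.272727·0.500000=0.1364; V=0.000000+0.272727+0.136364=0.4091
k=2 src: inc=0.136364, refl=0.136364·0.818182=0.1116; V=0.272727+0.136364+0.111570=0.5207
k=3 load: inc=0.111570, refl=0.111570·0.500000=0.0558; V=0.409091+0.111570+0.055785=0.5764
k=4 src: inc=0.055785, refl=0.055785·0.818182=0.0456; V=0.520661+0.055785+0.045642=0.6221
k=5 load: inc=0.045642, refl=0.045642·0.500000=0.0228; V=0.576446+0.045642+0.022821=0.6449
k=6 src: inc=0.022821, refl=0.022821·0.818182=0.0187; V=0.622089+0.022821+0.018672=0.6636
k=7 load: inc=0.018672, refl=0.018672·0.500000=0.0093; V=0.644910+0.018672+0.009336=0.6729
k=8 src: inc=0.009336, refl=0.009336·0.818182=0.0076; V=0.663582+0.009336+0.007638=0.6806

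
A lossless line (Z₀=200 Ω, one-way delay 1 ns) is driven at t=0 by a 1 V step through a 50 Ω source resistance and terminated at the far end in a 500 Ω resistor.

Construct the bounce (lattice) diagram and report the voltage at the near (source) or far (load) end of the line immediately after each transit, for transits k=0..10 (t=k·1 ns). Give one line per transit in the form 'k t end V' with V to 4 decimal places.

Γ_L=0.428571, Γ_S=-0.600000; launch V₁=1·200/250=0.800000
k=0 src: V=0.8000
k=1 load: inc=0.800000, refl=0.800000·0.428571=0.3429; V=0.000000+0.800000+0.342857=1.1429
k=2 src: inc=0.342857, refl=0.342857·-0.600000=-0.2057; V=0.800000+0.342857+-0.205714=0.9371
k=3 load: inc=-0.205714, refl=-0.205714·0.428571=-0.0882; V=1.142857+-0.205714+-0.088163=0.8490
k=4 src: inc=-0.088163, refl=-0.088163·-0.600000=0.0529; V=0.937143+-0.088163+0.052898=0.9019
k=5 load: inc=0.052898, refl=0.052898·0.428571=0.0227; V=0.848980+0.052898+0.022671=0.9245
k=6 src: inc=0.022671, refl=0.022671·-0.600000=-0.0136; V=0.901878+0.022671+-0.013602=0.9109
k=7 load: inc=-0.013602, refl=-0.013602·0.428571=-0.0058; V=0.924548+-0.013602+-0.005830=0.9051
k=8 src: inc=-0.005830, refl=-0.005830·-0.600000=0.0035; V=0.910946+-0.005830+0.003498=0.9086
k=9 load: inc=0.003498, refl=0.003498·0.428571=0.0015; V=0.905116+0.003498+0.001499=0.9101
k=10 src: inc=0.001499, refl=0.001499·-0.600000=-0.0009; V=0.908614+0.001499+-0.000899=0.9092

0 0 source 0.8000
1 1 load 1.1429
2 2 source 0.9371
3 3 load 0.8490
4 4 source 0.9019
5 5 load 0.9245
6 6 source 0.9109
7 7 load 0.9051
8 8 source 0.9086
9 9 load 0.9101
10 10 source 0.9092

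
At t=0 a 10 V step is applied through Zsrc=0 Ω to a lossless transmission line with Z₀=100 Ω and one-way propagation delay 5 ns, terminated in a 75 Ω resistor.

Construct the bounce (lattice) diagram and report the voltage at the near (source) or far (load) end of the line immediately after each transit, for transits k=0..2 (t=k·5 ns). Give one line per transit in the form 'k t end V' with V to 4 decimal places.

0 0 source 10.0000
1 5 load 8.5714
2 10 source 10.0000

Γ_L=-0.142857, Γ_S=-1.000000; launch V₁=10·100/100=10.000000
k=0 src: V=10.0000
k=1 load: inc=10.000000, refl=10.000000·-0.142857=-1.4286; V=0.000000+10.000000+-1.428571=8.5714
k=2 src: inc=-1.428571, refl=-1.428571·-1.000000=1.4286; V=10.000000+-1.428571+1.428571=10.0000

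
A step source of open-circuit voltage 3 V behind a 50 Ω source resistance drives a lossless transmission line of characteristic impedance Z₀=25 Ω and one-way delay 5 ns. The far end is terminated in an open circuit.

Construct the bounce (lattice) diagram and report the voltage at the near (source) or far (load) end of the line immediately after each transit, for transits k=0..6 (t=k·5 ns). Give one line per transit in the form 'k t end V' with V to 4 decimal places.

Γ_L=1.000000, Γ_S=0.333333; launch V₁=3·25/75=1.000000
k=0 src: V=1.0000
k=1 load: inc=1.000000, refl=1.000000·1.000000=1.0000; V=0.000000+1.000000+1.000000=2.0000
k=2 src: inc=1.000000, refl=1.000000·0.333333=0.3333; V=1.000000+1.000000+0.333333=2.3333
k=3 load: inc=0.333333, refl=0.333333·1.000000=0.3333; V=2.000000+0.333333+0.333333=2.6667
k=4 src: inc=0.333333, refl=0.333333·0.333333=0.1111; V=2.333333+0.333333+0.111111=2.7778
k=5 load: inc=0.111111, refl=0.111111·1.000000=0.1111; V=2.666667+0.111111+0.111111=2.8889
k=6 src: inc=0.111111, refl=0.111111·0.333333=0.0370; V=2.777778+0.111111+0.037037=2.9259

0 0 source 1.0000
1 5 load 2.0000
2 10 source 2.3333
3 15 load 2.6667
4 20 source 2.7778
5 25 load 2.8889
6 30 source 2.9259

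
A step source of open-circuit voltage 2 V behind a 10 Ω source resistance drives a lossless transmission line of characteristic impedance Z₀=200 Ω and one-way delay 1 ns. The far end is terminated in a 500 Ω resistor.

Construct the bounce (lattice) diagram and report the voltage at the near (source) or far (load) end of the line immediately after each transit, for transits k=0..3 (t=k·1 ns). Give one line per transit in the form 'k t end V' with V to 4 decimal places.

0 0 source 1.9048
1 1 load 2.7211
2 2 source 1.9825
3 3 load 1.6660

Γ_L=0.428571, Γ_S=-0.904762; launch V₁=2·200/210=1.904762
k=0 src: V=1.9048
k=1 load: inc=1.904762, refl=1.904762·0.428571=0.8163; V=0.000000+1.904762+0.816327=2.7211
k=2 src: inc=0.816327, refl=0.816327·-0.904762=-0.7386; V=1.904762+0.816327+-0.738581=1.9825
k=3 load: inc=-0.738581, refl=-0.738581·0.428571=-0.3165; V=2.721088+-0.738581+-0.316535=1.6660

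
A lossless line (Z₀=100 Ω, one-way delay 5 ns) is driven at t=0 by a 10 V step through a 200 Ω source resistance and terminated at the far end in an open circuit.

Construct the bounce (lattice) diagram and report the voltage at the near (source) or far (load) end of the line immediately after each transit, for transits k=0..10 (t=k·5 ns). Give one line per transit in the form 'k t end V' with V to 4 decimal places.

0 0 source 3.3333
1 5 load 6.6667
2 10 source 7.7778
3 15 load 8.8889
4 20 source 9.2593
5 25 load 9.6296
6 30 source 9.7531
7 35 load 9.8765
8 40 source 9.9177
9 45 load 9.9588
10 50 source 9.9726

Γ_L=1.000000, Γ_S=0.333333; launch V₁=10·100/300=3.333333
k=0 src: V=3.3333
k=1 load: inc=3.333333, refl=3.333333·1.000000=3.3333; V=0.000000+3.333333+3.333333=6.6667
k=2 src: inc=3.333333, refl=3.333333·0.333333=1.1111; V=3.333333+3.333333+1.111111=7.7778
k=3 load: inc=1.111111, refl=1.111111·1.000000=1.1111; V=6.666667+1.111111+1.111111=8.8889
k=4 src: inc=1.111111, refl=1.111111·0.333333=0.3704; V=7.777778+1.111111+0.370370=9.2593
k=5 load: inc=0.370370, refl=0.370370·1.000000=0.3704; V=8.888889+0.370370+0.370370=9.6296
k=6 src: inc=0.370370, refl=0.370370·0.333333=0.1235; V=9.259259+0.370370+0.123457=9.7531
k=7 load: inc=0.123457, refl=0.123457·1.000000=0.1235; V=9.629630+0.123457+0.123457=9.8765
k=8 src: inc=0.123457, refl=0.123457·0.333333=0.0412; V=9.753086+0.123457+0.041152=9.9177
k=9 load: inc=0.041152, refl=0.041152·1.000000=0.0412; V=9.876543+0.041152+0.041152=9.9588
k=10 src: inc=0.041152, refl=0.041152·0.333333=0.0137; V=9.917695+0.041152+0.013717=9.9726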